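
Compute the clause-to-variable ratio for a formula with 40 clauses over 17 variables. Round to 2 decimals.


Clause-to-variable ratio = clauses / variables.
40 / 17 = 2.35.

2.35


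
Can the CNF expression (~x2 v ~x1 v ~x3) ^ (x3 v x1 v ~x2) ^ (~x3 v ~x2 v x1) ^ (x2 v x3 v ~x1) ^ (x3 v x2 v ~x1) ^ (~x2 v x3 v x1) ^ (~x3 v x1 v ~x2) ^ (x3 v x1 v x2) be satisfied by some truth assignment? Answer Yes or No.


Check all 8 possible truth assignments.
Number of satisfying assignments found: 3.
The formula is satisfiable.

Yes


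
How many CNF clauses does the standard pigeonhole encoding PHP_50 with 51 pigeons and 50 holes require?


The PHP encoding has two parts:
1) At-least-one-hole clauses: 51 (one per pigeon, each with 50 literals).
2) At-most-one-pigeon-per-hole clauses: 50 holes * C(51,2) = 50 * 1275 = 63750.
Total clauses = 51 + 63750 = 63801.

63801


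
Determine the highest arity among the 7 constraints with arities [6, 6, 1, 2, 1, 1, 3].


The arities are: 6, 6, 1, 2, 1, 1, 3.
Scan for the maximum value.
Maximum arity = 6.

6


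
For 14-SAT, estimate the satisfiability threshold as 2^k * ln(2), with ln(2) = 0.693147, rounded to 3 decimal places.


Using the asymptotic formula: threshold ~ 2^k * ln(2).
2^14 = 16384.
16384 * 0.693147 = 11356.52.

11356.52


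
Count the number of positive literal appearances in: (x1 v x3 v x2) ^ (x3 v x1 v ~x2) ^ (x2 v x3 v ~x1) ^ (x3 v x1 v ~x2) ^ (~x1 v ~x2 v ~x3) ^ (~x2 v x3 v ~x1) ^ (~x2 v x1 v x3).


Scan each clause for unnegated literals.
Clause 1: 3 positive; Clause 2: 2 positive; Clause 3: 2 positive; Clause 4: 2 positive; Clause 5: 0 positive; Clause 6: 1 positive; Clause 7: 2 positive.
Total positive literal occurrences = 12.

12


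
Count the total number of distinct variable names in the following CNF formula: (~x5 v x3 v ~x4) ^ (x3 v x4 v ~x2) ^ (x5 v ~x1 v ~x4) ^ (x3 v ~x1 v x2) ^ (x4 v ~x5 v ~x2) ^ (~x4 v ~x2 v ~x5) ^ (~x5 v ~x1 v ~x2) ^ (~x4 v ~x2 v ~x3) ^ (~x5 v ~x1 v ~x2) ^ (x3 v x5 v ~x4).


Identify each distinct variable in the formula.
Variables found: x1, x2, x3, x4, x5.
Total distinct variables = 5.

5


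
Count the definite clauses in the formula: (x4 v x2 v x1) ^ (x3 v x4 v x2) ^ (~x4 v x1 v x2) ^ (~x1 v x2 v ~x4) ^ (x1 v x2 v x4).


A definite clause has exactly one positive literal.
Clause 1: 3 positive -> not definite
Clause 2: 3 positive -> not definite
Clause 3: 2 positive -> not definite
Clause 4: 1 positive -> definite
Clause 5: 3 positive -> not definite
Definite clause count = 1.

1


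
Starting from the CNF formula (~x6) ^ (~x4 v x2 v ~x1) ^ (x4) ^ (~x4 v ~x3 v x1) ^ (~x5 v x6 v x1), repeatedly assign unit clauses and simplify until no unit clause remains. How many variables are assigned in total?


Unit propagation repeatedly assigns the literal in any unit clause, then simplifies.
Assignments in order: x6 = F, x4 = T.
No further unit clauses remain.
Total variables assigned = 2.

2


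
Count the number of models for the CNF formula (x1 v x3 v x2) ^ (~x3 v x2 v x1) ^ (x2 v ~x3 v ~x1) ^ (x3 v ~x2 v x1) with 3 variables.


Enumerate all 8 truth assignments over 3 variables.
Test each against every clause.
Satisfying assignments found: 4.

4


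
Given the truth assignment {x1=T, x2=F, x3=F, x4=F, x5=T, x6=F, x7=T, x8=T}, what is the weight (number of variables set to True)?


The weight is the number of variables assigned True.
True variables: x1, x5, x7, x8.
Weight = 4.

4


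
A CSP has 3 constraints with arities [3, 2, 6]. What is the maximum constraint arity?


The arities are: 3, 2, 6.
Scan for the maximum value.
Maximum arity = 6.

6


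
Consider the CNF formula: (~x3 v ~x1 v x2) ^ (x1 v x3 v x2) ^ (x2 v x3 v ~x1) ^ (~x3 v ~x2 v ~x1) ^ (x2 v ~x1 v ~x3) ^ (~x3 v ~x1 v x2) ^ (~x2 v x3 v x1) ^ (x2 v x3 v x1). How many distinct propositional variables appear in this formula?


Identify each distinct variable in the formula.
Variables found: x1, x2, x3.
Total distinct variables = 3.

3


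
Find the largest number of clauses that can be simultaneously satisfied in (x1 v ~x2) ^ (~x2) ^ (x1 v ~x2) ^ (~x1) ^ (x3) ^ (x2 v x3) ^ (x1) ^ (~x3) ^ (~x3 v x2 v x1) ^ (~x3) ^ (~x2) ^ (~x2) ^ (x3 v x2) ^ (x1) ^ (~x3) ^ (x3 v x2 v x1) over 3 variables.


Enumerate all 8 truth assignments.
For each, count how many of the 16 clauses are satisfied.
The formula is not fully satisfiable, so the maximum is below 16.
Maximum simultaneously satisfiable clauses = 12.

12


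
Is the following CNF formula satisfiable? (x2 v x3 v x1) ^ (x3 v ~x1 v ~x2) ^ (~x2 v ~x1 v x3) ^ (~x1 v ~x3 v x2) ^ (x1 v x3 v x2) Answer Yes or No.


Check all 8 possible truth assignments.
Number of satisfying assignments found: 5.
The formula is satisfiable.

Yes


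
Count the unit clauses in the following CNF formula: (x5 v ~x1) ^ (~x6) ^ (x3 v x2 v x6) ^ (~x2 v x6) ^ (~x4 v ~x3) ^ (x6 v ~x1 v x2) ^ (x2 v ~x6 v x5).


A unit clause contains exactly one literal.
Unit clauses found: (~x6).
Count = 1.

1


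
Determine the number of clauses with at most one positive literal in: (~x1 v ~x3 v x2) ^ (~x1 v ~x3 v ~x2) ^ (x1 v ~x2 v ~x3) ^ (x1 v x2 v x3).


A Horn clause has at most one positive literal.
Clause 1: 1 positive lit(s) -> Horn
Clause 2: 0 positive lit(s) -> Horn
Clause 3: 1 positive lit(s) -> Horn
Clause 4: 3 positive lit(s) -> not Horn
Total Horn clauses = 3.

3


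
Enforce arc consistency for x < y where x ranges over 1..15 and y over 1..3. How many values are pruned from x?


For the constraint x < y, x needs a supporting value in y's domain.
x can be at most 2 (one less than y's maximum).
Valid x values from domain: 2 out of 15.
Pruned = 15 - 2 = 13.

13


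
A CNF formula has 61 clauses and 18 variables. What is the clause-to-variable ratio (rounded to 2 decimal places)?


Clause-to-variable ratio = clauses / variables.
61 / 18 = 3.39.

3.39


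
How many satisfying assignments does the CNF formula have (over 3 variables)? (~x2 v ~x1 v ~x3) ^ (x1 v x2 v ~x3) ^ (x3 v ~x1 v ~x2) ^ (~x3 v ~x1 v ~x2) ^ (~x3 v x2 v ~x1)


Enumerate all 8 truth assignments over 3 variables.
Test each against every clause.
Satisfying assignments found: 4.

4


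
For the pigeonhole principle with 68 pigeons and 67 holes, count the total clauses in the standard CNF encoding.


The PHP encoding has two parts:
1) At-least-one-hole clauses: 68 (one per pigeon, each with 67 literals).
2) At-most-one-pigeon-per-hole clauses: 67 holes * C(68,2) = 67 * 2278 = 152626.
Total clauses = 68 + 152626 = 152694.

152694


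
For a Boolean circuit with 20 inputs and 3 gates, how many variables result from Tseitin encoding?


The Tseitin transformation introduces one auxiliary variable per gate.
Total variables = inputs + gates = 20 + 3 = 23.

23


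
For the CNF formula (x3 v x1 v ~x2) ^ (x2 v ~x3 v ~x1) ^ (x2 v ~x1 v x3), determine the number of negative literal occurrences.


Scan each clause for negated literals.
Clause 1: 1 negative; Clause 2: 2 negative; Clause 3: 1 negative.
Total negative literal occurrences = 4.

4


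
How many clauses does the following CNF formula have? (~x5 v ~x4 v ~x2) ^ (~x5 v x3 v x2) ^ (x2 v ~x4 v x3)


Each group enclosed in parentheses joined by ^ is one clause.
Counting the conjuncts: 3 clauses.

3


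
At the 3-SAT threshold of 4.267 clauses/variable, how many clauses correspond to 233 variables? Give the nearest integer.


The 3-SAT phase transition occurs at approximately 4.267 clauses per variable.
m = 4.267 * 233 = 994.211.
Rounded to nearest integer: 994.

994


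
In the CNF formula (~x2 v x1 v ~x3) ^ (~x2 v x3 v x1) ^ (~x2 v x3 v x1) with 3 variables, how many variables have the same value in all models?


Find all satisfying assignments: 6 model(s).
Check which variables have the same value in every model.
No variable is fixed across all models.
Backbone size = 0.

0


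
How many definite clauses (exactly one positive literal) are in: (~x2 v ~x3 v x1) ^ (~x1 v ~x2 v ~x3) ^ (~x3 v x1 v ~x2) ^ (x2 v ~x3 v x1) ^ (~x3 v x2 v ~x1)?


A definite clause has exactly one positive literal.
Clause 1: 1 positive -> definite
Clause 2: 0 positive -> not definite
Clause 3: 1 positive -> definite
Clause 4: 2 positive -> not definite
Clause 5: 1 positive -> definite
Definite clause count = 3.

3


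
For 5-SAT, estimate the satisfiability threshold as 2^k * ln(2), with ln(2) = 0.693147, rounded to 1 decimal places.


Using the asymptotic formula: threshold ~ 2^k * ln(2).
2^5 = 32.
32 * 0.693147 = 22.2.

22.2


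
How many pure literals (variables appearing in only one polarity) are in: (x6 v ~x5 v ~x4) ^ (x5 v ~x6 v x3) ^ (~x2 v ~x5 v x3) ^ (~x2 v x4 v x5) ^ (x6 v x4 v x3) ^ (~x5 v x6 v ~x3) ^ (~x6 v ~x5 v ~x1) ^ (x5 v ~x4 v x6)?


A pure literal appears in only one polarity across all clauses.
Pure literals: x1 (negative only), x2 (negative only).
Count = 2.

2


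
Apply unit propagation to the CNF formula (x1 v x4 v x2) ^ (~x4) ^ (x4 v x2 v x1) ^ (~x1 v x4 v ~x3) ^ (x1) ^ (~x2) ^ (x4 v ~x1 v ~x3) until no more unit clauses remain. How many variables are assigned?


Unit propagation repeatedly assigns the literal in any unit clause, then simplifies.
Assignments in order: x4 = F, x1 = T, x3 = F, x2 = F.
No further unit clauses remain.
Total variables assigned = 4.

4


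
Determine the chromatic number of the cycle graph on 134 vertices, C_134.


A cycle on an even number of vertices is bipartite: alternate two colors around the cycle.
Since 134 is even, two colors suffice, and at least two are needed because the graph has edges.
Chromatic number = 2.

2


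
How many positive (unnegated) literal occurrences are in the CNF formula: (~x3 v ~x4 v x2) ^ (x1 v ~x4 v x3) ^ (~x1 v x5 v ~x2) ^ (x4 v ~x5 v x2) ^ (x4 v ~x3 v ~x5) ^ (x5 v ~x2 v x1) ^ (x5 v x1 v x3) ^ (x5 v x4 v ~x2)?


Scan each clause for unnegated literals.
Clause 1: 1 positive; Clause 2: 2 positive; Clause 3: 1 positive; Clause 4: 2 positive; Clause 5: 1 positive; Clause 6: 2 positive; Clause 7: 3 positive; Clause 8: 2 positive.
Total positive literal occurrences = 14.

14


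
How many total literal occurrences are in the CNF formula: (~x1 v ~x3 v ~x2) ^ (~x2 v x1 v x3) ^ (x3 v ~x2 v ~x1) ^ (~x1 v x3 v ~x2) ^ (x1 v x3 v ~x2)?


Clause lengths: 3, 3, 3, 3, 3.
Sum = 3 + 3 + 3 + 3 + 3 = 15.

15


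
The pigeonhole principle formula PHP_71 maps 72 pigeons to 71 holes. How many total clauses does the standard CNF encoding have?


The PHP encoding has two parts:
1) At-least-one-hole clauses: 72 (one per pigeon, each with 71 literals).
2) At-most-one-pigeon-per-hole clauses: 71 holes * C(72,2) = 71 * 2556 = 181476.
Total clauses = 72 + 181476 = 181548.

181548


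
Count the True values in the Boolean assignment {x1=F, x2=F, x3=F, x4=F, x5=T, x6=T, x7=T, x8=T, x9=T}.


The weight is the number of variables assigned True.
True variables: x5, x6, x7, x8, x9.
Weight = 5.

5


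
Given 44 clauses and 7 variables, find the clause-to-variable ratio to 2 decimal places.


Clause-to-variable ratio = clauses / variables.
44 / 7 = 6.29.

6.29


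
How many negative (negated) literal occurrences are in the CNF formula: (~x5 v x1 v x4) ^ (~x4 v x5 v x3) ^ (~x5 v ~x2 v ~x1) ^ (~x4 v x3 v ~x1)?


Scan each clause for negated literals.
Clause 1: 1 negative; Clause 2: 1 negative; Clause 3: 3 negative; Clause 4: 2 negative.
Total negative literal occurrences = 7.

7


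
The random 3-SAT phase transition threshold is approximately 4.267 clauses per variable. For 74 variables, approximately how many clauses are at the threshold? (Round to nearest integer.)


The 3-SAT phase transition occurs at approximately 4.267 clauses per variable.
m = 4.267 * 74 = 315.758.
Rounded to nearest integer: 316.

316


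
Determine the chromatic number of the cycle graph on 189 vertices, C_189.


An odd cycle cannot be 2-colored: alternating two colors around the cycle returns to the start with a conflict.
Since 189 is odd, three colors are required (and three suffice).
Chromatic number = 3.

3


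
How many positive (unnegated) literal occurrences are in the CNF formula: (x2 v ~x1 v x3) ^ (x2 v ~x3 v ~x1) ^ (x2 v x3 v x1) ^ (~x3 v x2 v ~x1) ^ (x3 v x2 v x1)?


Scan each clause for unnegated literals.
Clause 1: 2 positive; Clause 2: 1 positive; Clause 3: 3 positive; Clause 4: 1 positive; Clause 5: 3 positive.
Total positive literal occurrences = 10.

10


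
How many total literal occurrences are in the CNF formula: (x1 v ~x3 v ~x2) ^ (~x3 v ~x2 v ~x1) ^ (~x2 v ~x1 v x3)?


Clause lengths: 3, 3, 3.
Sum = 3 + 3 + 3 = 9.

9


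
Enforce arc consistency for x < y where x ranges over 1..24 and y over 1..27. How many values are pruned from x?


For the constraint x < y, x needs a supporting value in y's domain.
x can be at most 26 (one less than y's maximum).
Valid x values from domain: 24 out of 24.
Pruned = 24 - 24 = 0.

0


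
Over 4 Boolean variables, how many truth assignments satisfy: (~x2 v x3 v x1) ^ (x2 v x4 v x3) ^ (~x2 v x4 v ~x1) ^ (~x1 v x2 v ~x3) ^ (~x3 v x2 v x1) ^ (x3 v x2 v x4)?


Enumerate all 16 truth assignments over 4 variables.
Test each against every clause.
Satisfying assignments found: 6.

6


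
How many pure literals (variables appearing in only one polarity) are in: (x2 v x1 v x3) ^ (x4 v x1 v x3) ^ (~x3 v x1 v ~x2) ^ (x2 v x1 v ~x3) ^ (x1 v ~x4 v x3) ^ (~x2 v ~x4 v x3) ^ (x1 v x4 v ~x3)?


A pure literal appears in only one polarity across all clauses.
Pure literals: x1 (positive only).
Count = 1.

1


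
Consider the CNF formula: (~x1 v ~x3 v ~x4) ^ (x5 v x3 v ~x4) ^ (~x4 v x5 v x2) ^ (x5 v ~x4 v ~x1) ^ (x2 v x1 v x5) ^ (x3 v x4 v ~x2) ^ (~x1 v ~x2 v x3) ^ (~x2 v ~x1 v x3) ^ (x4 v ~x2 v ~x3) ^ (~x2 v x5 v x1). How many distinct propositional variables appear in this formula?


Identify each distinct variable in the formula.
Variables found: x1, x2, x3, x4, x5.
Total distinct variables = 5.

5


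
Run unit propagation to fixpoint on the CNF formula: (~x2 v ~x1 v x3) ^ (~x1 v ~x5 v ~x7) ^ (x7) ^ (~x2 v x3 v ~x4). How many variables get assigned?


Unit propagation repeatedly assigns the literal in any unit clause, then simplifies.
Assignments in order: x7 = T.
No further unit clauses remain.
Total variables assigned = 1.

1


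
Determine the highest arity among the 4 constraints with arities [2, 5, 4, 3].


The arities are: 2, 5, 4, 3.
Scan for the maximum value.
Maximum arity = 5.

5


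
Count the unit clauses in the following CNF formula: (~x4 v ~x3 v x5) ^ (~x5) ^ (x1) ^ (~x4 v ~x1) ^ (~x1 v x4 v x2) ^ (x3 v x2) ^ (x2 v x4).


A unit clause contains exactly one literal.
Unit clauses found: (~x5), (x1).
Count = 2.

2


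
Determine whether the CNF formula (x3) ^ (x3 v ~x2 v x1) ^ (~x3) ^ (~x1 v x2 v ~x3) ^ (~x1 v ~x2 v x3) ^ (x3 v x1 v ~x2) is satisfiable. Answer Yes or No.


Check all 8 possible truth assignments.
Number of satisfying assignments found: 0.
The formula is unsatisfiable.

No


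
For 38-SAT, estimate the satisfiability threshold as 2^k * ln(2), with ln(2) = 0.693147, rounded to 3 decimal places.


Using the asymptotic formula: threshold ~ 2^k * ln(2).
2^38 = 274877906944.
274877906944 * 0.693147 = 190530796564.513.

190530796564.513


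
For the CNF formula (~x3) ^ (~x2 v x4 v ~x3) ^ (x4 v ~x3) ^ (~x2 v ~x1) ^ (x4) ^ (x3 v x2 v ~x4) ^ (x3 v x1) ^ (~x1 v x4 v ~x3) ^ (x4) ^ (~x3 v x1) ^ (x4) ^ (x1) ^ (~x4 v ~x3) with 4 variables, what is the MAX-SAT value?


Enumerate all 16 truth assignments.
For each, count how many of the 13 clauses are satisfied.
The formula is not fully satisfiable, so the maximum is below 13.
Maximum simultaneously satisfiable clauses = 12.

12


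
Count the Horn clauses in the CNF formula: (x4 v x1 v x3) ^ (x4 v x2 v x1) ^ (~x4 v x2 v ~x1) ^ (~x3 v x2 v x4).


A Horn clause has at most one positive literal.
Clause 1: 3 positive lit(s) -> not Horn
Clause 2: 3 positive lit(s) -> not Horn
Clause 3: 1 positive lit(s) -> Horn
Clause 4: 2 positive lit(s) -> not Horn
Total Horn clauses = 1.

1


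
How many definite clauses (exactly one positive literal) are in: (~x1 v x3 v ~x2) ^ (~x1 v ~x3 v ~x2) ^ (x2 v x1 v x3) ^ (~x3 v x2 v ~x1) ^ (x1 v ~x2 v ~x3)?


A definite clause has exactly one positive literal.
Clause 1: 1 positive -> definite
Clause 2: 0 positive -> not definite
Clause 3: 3 positive -> not definite
Clause 4: 1 positive -> definite
Clause 5: 1 positive -> definite
Definite clause count = 3.

3


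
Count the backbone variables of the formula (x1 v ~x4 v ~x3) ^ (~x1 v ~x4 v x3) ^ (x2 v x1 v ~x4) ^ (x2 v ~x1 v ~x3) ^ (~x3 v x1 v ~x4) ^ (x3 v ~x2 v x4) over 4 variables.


Find all satisfying assignments: 7 model(s).
Check which variables have the same value in every model.
No variable is fixed across all models.
Backbone size = 0.

0


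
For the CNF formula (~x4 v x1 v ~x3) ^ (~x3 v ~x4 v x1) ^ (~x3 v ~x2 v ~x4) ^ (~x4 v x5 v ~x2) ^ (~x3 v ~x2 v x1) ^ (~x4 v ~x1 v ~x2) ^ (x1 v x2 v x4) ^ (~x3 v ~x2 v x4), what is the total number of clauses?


Each group enclosed in parentheses joined by ^ is one clause.
Counting the conjuncts: 8 clauses.

8


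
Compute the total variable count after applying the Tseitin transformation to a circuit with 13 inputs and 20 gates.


The Tseitin transformation introduces one auxiliary variable per gate.
Total variables = inputs + gates = 13 + 20 = 33.

33


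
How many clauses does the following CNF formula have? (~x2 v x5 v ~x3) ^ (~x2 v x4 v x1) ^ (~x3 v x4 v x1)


Each group enclosed in parentheses joined by ^ is one clause.
Counting the conjuncts: 3 clauses.

3


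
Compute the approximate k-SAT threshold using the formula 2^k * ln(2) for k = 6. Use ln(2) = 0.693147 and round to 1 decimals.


Using the asymptotic formula: threshold ~ 2^k * ln(2).
2^6 = 64.
64 * 0.693147 = 44.4.

44.4


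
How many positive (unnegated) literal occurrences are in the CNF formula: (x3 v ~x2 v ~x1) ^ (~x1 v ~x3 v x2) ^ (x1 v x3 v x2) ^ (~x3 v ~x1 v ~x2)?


Scan each clause for unnegated literals.
Clause 1: 1 positive; Clause 2: 1 positive; Clause 3: 3 positive; Clause 4: 0 positive.
Total positive literal occurrences = 5.

5


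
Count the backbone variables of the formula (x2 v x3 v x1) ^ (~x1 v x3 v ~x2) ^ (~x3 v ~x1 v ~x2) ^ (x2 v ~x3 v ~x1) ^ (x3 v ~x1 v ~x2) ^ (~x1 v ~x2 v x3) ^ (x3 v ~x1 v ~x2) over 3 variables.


Find all satisfying assignments: 4 model(s).
Check which variables have the same value in every model.
No variable is fixed across all models.
Backbone size = 0.

0


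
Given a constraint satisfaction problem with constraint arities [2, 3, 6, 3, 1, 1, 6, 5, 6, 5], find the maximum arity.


The arities are: 2, 3, 6, 3, 1, 1, 6, 5, 6, 5.
Scan for the maximum value.
Maximum arity = 6.

6


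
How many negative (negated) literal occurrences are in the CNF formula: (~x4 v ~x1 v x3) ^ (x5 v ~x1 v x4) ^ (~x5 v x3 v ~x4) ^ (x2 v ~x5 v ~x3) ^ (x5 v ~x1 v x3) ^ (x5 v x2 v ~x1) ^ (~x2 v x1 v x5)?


Scan each clause for negated literals.
Clause 1: 2 negative; Clause 2: 1 negative; Clause 3: 2 negative; Clause 4: 2 negative; Clause 5: 1 negative; Clause 6: 1 negative; Clause 7: 1 negative.
Total negative literal occurrences = 10.

10


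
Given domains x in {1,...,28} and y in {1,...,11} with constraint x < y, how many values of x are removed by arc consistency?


For the constraint x < y, x needs a supporting value in y's domain.
x can be at most 10 (one less than y's maximum).
Valid x values from domain: 10 out of 28.
Pruned = 28 - 10 = 18.

18


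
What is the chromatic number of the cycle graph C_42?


A cycle on an even number of vertices is bipartite: alternate two colors around the cycle.
Since 42 is even, two colors suffice, and at least two are needed because the graph has edges.
Chromatic number = 2.

2


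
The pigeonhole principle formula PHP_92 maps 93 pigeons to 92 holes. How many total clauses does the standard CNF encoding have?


The PHP encoding has two parts:
1) At-least-one-hole clauses: 93 (one per pigeon, each with 92 literals).
2) At-most-one-pigeon-per-hole clauses: 92 holes * C(93,2) = 92 * 4278 = 393576.
Total clauses = 93 + 393576 = 393669.

393669


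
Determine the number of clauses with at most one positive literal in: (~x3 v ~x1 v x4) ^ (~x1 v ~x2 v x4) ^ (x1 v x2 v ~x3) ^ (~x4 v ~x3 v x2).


A Horn clause has at most one positive literal.
Clause 1: 1 positive lit(s) -> Horn
Clause 2: 1 positive lit(s) -> Horn
Clause 3: 2 positive lit(s) -> not Horn
Clause 4: 1 positive lit(s) -> Horn
Total Horn clauses = 3.

3


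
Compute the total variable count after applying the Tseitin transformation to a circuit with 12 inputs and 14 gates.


The Tseitin transformation introduces one auxiliary variable per gate.
Total variables = inputs + gates = 12 + 14 = 26.

26


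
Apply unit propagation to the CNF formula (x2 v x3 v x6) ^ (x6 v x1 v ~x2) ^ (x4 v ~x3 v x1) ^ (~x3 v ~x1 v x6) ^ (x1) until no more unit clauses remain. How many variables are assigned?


Unit propagation repeatedly assigns the literal in any unit clause, then simplifies.
Assignments in order: x1 = T.
No further unit clauses remain.
Total variables assigned = 1.

1


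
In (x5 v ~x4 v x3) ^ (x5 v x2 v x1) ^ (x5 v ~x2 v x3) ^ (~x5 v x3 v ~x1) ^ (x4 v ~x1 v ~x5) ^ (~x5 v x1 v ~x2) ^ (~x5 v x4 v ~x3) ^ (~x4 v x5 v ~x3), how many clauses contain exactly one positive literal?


A definite clause has exactly one positive literal.
Clause 1: 2 positive -> not definite
Clause 2: 3 positive -> not definite
Clause 3: 2 positive -> not definite
Clause 4: 1 positive -> definite
Clause 5: 1 positive -> definite
Clause 6: 1 positive -> definite
Clause 7: 1 positive -> definite
Clause 8: 1 positive -> definite
Definite clause count = 5.

5


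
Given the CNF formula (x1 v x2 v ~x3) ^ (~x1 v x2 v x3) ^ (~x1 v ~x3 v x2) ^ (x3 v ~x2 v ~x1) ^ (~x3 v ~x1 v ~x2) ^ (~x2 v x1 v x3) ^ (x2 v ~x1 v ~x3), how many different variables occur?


Identify each distinct variable in the formula.
Variables found: x1, x2, x3.
Total distinct variables = 3.

3


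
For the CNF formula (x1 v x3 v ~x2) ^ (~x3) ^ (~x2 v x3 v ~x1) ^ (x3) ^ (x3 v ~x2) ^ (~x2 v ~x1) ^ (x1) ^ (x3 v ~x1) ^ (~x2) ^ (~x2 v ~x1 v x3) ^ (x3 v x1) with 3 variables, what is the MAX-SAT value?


Enumerate all 8 truth assignments.
For each, count how many of the 11 clauses are satisfied.
The formula is not fully satisfiable, so the maximum is below 11.
Maximum simultaneously satisfiable clauses = 10.

10


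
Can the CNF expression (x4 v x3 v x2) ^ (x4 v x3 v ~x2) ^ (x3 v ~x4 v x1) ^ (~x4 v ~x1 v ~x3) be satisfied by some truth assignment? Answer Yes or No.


Check all 16 possible truth assignments.
Number of satisfying assignments found: 8.
The formula is satisfiable.

Yes


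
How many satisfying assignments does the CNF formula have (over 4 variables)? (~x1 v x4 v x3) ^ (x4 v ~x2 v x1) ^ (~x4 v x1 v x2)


Enumerate all 16 truth assignments over 4 variables.
Test each against every clause.
Satisfying assignments found: 10.

10


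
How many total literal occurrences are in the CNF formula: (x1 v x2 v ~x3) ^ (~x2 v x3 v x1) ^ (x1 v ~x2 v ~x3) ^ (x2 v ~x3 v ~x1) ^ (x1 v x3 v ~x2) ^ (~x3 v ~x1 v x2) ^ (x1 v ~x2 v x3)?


Clause lengths: 3, 3, 3, 3, 3, 3, 3.
Sum = 3 + 3 + 3 + 3 + 3 + 3 + 3 = 21.

21


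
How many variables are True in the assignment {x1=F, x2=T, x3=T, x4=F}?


The weight is the number of variables assigned True.
True variables: x2, x3.
Weight = 2.

2


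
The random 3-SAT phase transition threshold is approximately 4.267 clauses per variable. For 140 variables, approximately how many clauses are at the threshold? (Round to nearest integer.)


The 3-SAT phase transition occurs at approximately 4.267 clauses per variable.
m = 4.267 * 140 = 597.38.
Rounded to nearest integer: 597.

597


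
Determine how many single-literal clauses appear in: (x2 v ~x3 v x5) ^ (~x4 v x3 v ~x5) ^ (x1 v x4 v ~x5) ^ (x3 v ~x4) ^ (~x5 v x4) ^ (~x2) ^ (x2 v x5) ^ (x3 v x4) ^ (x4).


A unit clause contains exactly one literal.
Unit clauses found: (~x2), (x4).
Count = 2.

2


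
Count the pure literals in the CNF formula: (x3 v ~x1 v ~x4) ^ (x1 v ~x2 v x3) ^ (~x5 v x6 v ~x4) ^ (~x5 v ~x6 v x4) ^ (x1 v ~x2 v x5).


A pure literal appears in only one polarity across all clauses.
Pure literals: x2 (negative only), x3 (positive only).
Count = 2.

2


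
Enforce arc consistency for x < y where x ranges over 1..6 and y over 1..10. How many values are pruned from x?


For the constraint x < y, x needs a supporting value in y's domain.
x can be at most 9 (one less than y's maximum).
Valid x values from domain: 6 out of 6.
Pruned = 6 - 6 = 0.

0


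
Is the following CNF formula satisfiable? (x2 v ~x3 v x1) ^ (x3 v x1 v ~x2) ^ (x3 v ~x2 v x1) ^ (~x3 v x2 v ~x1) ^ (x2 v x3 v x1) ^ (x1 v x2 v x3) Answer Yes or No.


Check all 8 possible truth assignments.
Number of satisfying assignments found: 4.
The formula is satisfiable.

Yes


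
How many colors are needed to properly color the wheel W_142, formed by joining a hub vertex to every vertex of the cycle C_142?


W_142 consists of the cycle C_142 together with a hub vertex adjacent to every cycle vertex.
The cycle C_142 needs 2 colors (even cycle -> 2).
The hub is adjacent to every cycle vertex, so it must receive a new color distinct from all of them.
Chromatic number = 2 + 1 = 3.

3


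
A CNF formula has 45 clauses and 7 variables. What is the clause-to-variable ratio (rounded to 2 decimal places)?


Clause-to-variable ratio = clauses / variables.
45 / 7 = 6.43.

6.43


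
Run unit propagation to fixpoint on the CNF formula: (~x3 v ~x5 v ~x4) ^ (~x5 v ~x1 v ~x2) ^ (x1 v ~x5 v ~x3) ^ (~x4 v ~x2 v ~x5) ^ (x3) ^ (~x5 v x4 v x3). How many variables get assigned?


Unit propagation repeatedly assigns the literal in any unit clause, then simplifies.
Assignments in order: x3 = T.
No further unit clauses remain.
Total variables assigned = 1.

1


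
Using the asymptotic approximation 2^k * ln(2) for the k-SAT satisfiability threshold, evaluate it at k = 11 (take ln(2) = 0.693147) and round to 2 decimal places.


Using the asymptotic formula: threshold ~ 2^k * ln(2).
2^11 = 2048.
2048 * 0.693147 = 1419.57.

1419.57


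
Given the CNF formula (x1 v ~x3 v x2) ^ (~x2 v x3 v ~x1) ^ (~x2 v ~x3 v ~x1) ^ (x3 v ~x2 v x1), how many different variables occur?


Identify each distinct variable in the formula.
Variables found: x1, x2, x3.
Total distinct variables = 3.

3


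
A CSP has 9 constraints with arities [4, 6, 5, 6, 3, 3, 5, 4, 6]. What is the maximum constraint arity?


The arities are: 4, 6, 5, 6, 3, 3, 5, 4, 6.
Scan for the maximum value.
Maximum arity = 6.

6


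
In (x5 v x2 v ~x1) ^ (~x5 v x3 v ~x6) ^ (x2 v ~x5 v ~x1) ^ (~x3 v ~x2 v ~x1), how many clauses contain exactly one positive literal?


A definite clause has exactly one positive literal.
Clause 1: 2 positive -> not definite
Clause 2: 1 positive -> definite
Clause 3: 1 positive -> definite
Clause 4: 0 positive -> not definite
Definite clause count = 2.

2


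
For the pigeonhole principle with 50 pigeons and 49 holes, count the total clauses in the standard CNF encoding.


The PHP encoding has two parts:
1) At-least-one-hole clauses: 50 (one per pigeon, each with 49 literals).
2) At-most-one-pigeon-per-hole clauses: 49 holes * C(50,2) = 49 * 1225 = 60025.
Total clauses = 50 + 60025 = 60075.

60075


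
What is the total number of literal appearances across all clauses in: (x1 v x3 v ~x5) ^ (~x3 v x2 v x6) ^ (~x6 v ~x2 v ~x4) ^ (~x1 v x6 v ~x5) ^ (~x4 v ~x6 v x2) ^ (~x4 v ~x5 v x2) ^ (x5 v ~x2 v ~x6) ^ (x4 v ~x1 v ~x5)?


Clause lengths: 3, 3, 3, 3, 3, 3, 3, 3.
Sum = 3 + 3 + 3 + 3 + 3 + 3 + 3 + 3 = 24.

24


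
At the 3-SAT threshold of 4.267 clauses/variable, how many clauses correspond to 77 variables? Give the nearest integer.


The 3-SAT phase transition occurs at approximately 4.267 clauses per variable.
m = 4.267 * 77 = 328.559.
Rounded to nearest integer: 329.

329


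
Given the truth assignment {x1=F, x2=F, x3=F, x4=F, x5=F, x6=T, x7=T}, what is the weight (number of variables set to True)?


The weight is the number of variables assigned True.
True variables: x6, x7.
Weight = 2.

2


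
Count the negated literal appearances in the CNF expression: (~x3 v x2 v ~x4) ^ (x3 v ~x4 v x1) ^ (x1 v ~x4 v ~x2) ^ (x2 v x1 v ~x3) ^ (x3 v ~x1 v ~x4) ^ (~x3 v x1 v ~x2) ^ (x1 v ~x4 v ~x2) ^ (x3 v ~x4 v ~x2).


Scan each clause for negated literals.
Clause 1: 2 negative; Clause 2: 1 negative; Clause 3: 2 negative; Clause 4: 1 negative; Clause 5: 2 negative; Clause 6: 2 negative; Clause 7: 2 negative; Clause 8: 2 negative.
Total negative literal occurrences = 14.

14


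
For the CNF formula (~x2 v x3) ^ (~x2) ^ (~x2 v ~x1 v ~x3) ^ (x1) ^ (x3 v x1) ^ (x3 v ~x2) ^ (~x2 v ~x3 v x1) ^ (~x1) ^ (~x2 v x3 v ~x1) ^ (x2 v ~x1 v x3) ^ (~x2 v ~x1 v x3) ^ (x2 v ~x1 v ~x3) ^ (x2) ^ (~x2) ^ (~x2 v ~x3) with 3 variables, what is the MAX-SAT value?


Enumerate all 8 truth assignments.
For each, count how many of the 15 clauses are satisfied.
The formula is not fully satisfiable, so the maximum is below 15.
Maximum simultaneously satisfiable clauses = 13.

13


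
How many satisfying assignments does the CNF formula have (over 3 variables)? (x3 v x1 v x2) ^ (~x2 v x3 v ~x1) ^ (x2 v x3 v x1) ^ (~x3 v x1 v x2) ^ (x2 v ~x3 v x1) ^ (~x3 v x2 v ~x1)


Enumerate all 8 truth assignments over 3 variables.
Test each against every clause.
Satisfying assignments found: 4.

4


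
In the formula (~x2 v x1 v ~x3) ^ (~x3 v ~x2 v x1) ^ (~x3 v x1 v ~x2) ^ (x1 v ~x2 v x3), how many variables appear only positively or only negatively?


A pure literal appears in only one polarity across all clauses.
Pure literals: x1 (positive only), x2 (negative only).
Count = 2.

2


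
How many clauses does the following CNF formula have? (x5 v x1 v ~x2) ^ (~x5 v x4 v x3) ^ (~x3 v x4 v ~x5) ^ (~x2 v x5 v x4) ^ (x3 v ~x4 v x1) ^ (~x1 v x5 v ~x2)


Each group enclosed in parentheses joined by ^ is one clause.
Counting the conjuncts: 6 clauses.

6


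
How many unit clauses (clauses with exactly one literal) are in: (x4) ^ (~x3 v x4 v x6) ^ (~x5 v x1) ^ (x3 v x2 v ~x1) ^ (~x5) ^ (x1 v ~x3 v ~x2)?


A unit clause contains exactly one literal.
Unit clauses found: (x4), (~x5).
Count = 2.

2


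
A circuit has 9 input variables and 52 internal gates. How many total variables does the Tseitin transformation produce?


The Tseitin transformation introduces one auxiliary variable per gate.
Total variables = inputs + gates = 9 + 52 = 61.

61


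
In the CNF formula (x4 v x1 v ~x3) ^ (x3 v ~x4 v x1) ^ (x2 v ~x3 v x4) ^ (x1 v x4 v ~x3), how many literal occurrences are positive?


Scan each clause for unnegated literals.
Clause 1: 2 positive; Clause 2: 2 positive; Clause 3: 2 positive; Clause 4: 2 positive.
Total positive literal occurrences = 8.

8


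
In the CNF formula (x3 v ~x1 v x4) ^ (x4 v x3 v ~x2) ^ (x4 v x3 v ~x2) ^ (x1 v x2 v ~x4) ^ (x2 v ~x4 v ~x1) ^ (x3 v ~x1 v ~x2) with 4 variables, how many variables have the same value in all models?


Find all satisfying assignments: 8 model(s).
Check which variables have the same value in every model.
No variable is fixed across all models.
Backbone size = 0.

0


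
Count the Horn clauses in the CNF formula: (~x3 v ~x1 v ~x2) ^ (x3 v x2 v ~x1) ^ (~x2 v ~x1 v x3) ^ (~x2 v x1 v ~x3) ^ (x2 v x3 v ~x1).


A Horn clause has at most one positive literal.
Clause 1: 0 positive lit(s) -> Horn
Clause 2: 2 positive lit(s) -> not Horn
Clause 3: 1 positive lit(s) -> Horn
Clause 4: 1 positive lit(s) -> Horn
Clause 5: 2 positive lit(s) -> not Horn
Total Horn clauses = 3.

3


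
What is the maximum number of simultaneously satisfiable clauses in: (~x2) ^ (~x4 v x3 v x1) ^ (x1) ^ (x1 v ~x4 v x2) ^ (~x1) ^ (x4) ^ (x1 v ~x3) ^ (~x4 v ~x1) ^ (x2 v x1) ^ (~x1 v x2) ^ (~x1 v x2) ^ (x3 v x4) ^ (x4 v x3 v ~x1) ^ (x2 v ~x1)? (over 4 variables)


Enumerate all 16 truth assignments.
For each, count how many of the 14 clauses are satisfied.
The formula is not fully satisfiable, so the maximum is below 14.
Maximum simultaneously satisfiable clauses = 11.

11


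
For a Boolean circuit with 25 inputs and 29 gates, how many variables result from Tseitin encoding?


The Tseitin transformation introduces one auxiliary variable per gate.
Total variables = inputs + gates = 25 + 29 = 54.

54


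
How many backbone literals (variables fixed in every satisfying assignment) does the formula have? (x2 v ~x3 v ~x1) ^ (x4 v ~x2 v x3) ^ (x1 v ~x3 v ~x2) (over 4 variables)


Find all satisfying assignments: 10 model(s).
Check which variables have the same value in every model.
No variable is fixed across all models.
Backbone size = 0.

0


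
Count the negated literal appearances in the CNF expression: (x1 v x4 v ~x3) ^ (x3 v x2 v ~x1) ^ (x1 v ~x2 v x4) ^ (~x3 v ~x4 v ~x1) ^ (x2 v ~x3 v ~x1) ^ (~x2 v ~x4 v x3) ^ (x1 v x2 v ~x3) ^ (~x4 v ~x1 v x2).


Scan each clause for negated literals.
Clause 1: 1 negative; Clause 2: 1 negative; Clause 3: 1 negative; Clause 4: 3 negative; Clause 5: 2 negative; Clause 6: 2 negative; Clause 7: 1 negative; Clause 8: 2 negative.
Total negative literal occurrences = 13.

13


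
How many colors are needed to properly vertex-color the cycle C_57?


An odd cycle cannot be 2-colored: alternating two colors around the cycle returns to the start with a conflict.
Since 57 is odd, three colors are required (and three suffice).
Chromatic number = 3.

3


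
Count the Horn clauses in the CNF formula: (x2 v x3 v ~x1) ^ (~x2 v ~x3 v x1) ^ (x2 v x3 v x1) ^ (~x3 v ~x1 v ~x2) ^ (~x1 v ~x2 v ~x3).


A Horn clause has at most one positive literal.
Clause 1: 2 positive lit(s) -> not Horn
Clause 2: 1 positive lit(s) -> Horn
Clause 3: 3 positive lit(s) -> not Horn
Clause 4: 0 positive lit(s) -> Horn
Clause 5: 0 positive lit(s) -> Horn
Total Horn clauses = 3.

3


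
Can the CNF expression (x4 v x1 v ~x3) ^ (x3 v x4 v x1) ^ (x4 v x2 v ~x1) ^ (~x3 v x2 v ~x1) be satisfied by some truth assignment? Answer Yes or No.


Check all 16 possible truth assignments.
Number of satisfying assignments found: 9.
The formula is satisfiable.

Yes


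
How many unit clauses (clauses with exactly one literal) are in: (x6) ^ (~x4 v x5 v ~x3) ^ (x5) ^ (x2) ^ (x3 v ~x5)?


A unit clause contains exactly one literal.
Unit clauses found: (x6), (x5), (x2).
Count = 3.

3


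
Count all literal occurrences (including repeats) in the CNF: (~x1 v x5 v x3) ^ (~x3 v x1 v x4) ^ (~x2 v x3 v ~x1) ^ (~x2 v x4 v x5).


Clause lengths: 3, 3, 3, 3.
Sum = 3 + 3 + 3 + 3 = 12.

12


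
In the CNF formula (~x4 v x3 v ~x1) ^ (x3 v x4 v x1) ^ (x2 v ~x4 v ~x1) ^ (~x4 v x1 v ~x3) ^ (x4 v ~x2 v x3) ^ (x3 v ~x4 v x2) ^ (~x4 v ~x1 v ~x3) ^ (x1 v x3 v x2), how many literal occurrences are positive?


Scan each clause for unnegated literals.
Clause 1: 1 positive; Clause 2: 3 positive; Clause 3: 1 positive; Clause 4: 1 positive; Clause 5: 2 positive; Clause 6: 2 positive; Clause 7: 0 positive; Clause 8: 3 positive.
Total positive literal occurrences = 13.

13


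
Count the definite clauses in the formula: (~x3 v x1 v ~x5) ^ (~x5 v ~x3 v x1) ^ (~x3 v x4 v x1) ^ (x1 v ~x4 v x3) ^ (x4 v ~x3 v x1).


A definite clause has exactly one positive literal.
Clause 1: 1 positive -> definite
Clause 2: 1 positive -> definite
Clause 3: 2 positive -> not definite
Clause 4: 2 positive -> not definite
Clause 5: 2 positive -> not definite
Definite clause count = 2.

2


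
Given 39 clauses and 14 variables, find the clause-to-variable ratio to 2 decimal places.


Clause-to-variable ratio = clauses / variables.
39 / 14 = 2.79.

2.79


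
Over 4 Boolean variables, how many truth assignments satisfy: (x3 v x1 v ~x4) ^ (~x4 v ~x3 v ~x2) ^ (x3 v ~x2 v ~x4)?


Enumerate all 16 truth assignments over 4 variables.
Test each against every clause.
Satisfying assignments found: 11.

11


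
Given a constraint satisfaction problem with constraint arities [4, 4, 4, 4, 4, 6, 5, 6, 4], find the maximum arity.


The arities are: 4, 4, 4, 4, 4, 6, 5, 6, 4.
Scan for the maximum value.
Maximum arity = 6.

6


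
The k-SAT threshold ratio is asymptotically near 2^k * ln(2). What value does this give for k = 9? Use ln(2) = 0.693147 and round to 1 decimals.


Using the asymptotic formula: threshold ~ 2^k * ln(2).
2^9 = 512.
512 * 0.693147 = 354.9.

354.9


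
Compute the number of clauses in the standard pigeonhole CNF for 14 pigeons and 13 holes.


The PHP encoding has two parts:
1) At-least-one-hole clauses: 14 (one per pigeon, each with 13 literals).
2) At-most-one-pigeon-per-hole clauses: 13 holes * C(14,2) = 13 * 91 = 1183.
Total clauses = 14 + 1183 = 1197.

1197


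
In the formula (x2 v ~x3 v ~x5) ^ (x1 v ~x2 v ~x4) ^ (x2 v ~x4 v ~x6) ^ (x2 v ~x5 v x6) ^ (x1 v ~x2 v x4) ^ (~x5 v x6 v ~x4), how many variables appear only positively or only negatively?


A pure literal appears in only one polarity across all clauses.
Pure literals: x1 (positive only), x3 (negative only), x5 (negative only).
Count = 3.

3


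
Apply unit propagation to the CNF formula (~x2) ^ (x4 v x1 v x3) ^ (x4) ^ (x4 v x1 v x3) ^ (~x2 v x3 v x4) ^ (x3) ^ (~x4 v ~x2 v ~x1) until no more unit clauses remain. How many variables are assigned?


Unit propagation repeatedly assigns the literal in any unit clause, then simplifies.
Assignments in order: x2 = F, x4 = T, x3 = T.
No further unit clauses remain.
Total variables assigned = 3.

3


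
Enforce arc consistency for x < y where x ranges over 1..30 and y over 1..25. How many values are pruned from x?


For the constraint x < y, x needs a supporting value in y's domain.
x can be at most 24 (one less than y's maximum).
Valid x values from domain: 24 out of 30.
Pruned = 30 - 24 = 6.

6


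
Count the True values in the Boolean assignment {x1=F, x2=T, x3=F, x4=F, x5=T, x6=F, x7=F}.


The weight is the number of variables assigned True.
True variables: x2, x5.
Weight = 2.

2


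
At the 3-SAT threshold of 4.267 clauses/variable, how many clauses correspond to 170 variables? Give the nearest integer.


The 3-SAT phase transition occurs at approximately 4.267 clauses per variable.
m = 4.267 * 170 = 725.39.
Rounded to nearest integer: 725.

725


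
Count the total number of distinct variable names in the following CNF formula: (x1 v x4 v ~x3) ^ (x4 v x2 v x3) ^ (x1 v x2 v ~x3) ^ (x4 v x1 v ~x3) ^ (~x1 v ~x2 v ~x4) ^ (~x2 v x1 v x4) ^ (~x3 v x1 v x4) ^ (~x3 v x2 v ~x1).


Identify each distinct variable in the formula.
Variables found: x1, x2, x3, x4.
Total distinct variables = 4.

4


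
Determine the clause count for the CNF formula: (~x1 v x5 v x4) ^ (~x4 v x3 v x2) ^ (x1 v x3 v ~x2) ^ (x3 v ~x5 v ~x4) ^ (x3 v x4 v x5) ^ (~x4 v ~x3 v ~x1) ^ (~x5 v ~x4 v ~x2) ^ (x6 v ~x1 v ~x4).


Each group enclosed in parentheses joined by ^ is one clause.
Counting the conjuncts: 8 clauses.

8


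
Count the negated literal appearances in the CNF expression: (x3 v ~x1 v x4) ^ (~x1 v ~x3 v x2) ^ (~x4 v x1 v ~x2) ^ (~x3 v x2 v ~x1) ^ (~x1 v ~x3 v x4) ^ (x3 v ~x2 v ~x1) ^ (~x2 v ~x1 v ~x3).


Scan each clause for negated literals.
Clause 1: 1 negative; Clause 2: 2 negative; Clause 3: 2 negative; Clause 4: 2 negative; Clause 5: 2 negative; Clause 6: 2 negative; Clause 7: 3 negative.
Total negative literal occurrences = 14.

14


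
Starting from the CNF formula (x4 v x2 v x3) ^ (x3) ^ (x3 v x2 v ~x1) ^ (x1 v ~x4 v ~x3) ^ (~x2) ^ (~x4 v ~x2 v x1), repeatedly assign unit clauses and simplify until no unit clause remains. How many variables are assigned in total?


Unit propagation repeatedly assigns the literal in any unit clause, then simplifies.
Assignments in order: x3 = T, x2 = F.
No further unit clauses remain.
Total variables assigned = 2.

2


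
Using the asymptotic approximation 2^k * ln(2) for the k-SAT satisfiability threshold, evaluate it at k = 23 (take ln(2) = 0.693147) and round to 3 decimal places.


Using the asymptotic formula: threshold ~ 2^k * ln(2).
2^23 = 8388608.
8388608 * 0.693147 = 5814538.469.

5814538.469
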